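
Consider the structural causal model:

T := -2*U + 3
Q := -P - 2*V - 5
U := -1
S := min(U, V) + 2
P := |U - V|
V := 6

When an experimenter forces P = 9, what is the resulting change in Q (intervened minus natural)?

The intervention breaks the incoming arrows to P: P := |U - V| no longer applies, and P = 9.
Q = -P - 2*V - 5  [with P=9, V=6]  = -26
Without intervention: P = |U - V|  [with U=-1, V=6]  = 7; Q = -P - 2*V - 5  [with P=7, V=6]  = -24.
Change = -26 − (-24) = -2.

-2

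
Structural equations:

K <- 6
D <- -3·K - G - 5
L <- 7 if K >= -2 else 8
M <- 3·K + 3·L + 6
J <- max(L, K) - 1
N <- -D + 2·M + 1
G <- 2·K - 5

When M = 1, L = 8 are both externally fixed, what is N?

The joint intervention fixes M = 1, L = 8, removing each variable's own equation.
G = 2·K - 5  [with K=6]  = 7
D = -3·K - G - 5  [with K=6, G=7]  = -30
N = -D + 2·M + 1  [with D=-30, M=1]  = 33

33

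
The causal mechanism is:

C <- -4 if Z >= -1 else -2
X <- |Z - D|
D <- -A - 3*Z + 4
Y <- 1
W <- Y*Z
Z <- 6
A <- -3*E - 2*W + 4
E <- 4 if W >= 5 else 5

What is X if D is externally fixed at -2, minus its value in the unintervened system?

8

do(D=-2) replaces the equation D <- -A - 3*Z + 4 with the constant D = -2.
X = |Z - D|  [with Z=6, D=-2]  = 8
Without intervention: W = Y*Z  [with Y=1, Z=6]  = 6; E = 4 if W >= 5 else 5  [with W=6]  = 4; A = -3*E - 2*W + 4  [with E=4, W=6]  = -20; D = -A - 3*Z + 4  [with A=-20, Z=6]  = 6; X = |Z - D|  [with Z=6, D=6]  = 0.
Change = 8 − 0 = 8.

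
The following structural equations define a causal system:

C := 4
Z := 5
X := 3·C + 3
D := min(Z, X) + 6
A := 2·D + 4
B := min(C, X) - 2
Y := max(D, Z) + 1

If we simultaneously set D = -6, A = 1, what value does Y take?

Under do(D = -6, A = 1), each intervened variable's structural equation is replaced by its fixed value.
Y = max(D, Z) + 1  [with D=-6, Z=5]  = 6

6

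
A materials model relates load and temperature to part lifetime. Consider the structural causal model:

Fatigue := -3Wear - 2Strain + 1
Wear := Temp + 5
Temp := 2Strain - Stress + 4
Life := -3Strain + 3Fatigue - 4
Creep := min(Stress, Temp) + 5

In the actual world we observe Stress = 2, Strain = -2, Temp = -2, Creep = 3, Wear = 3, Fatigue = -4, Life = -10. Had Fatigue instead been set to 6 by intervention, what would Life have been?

Intervening sets Fatigue = 6 and removes its equation (Fatigue := -3Wear - 2Strain + 1).
Life = -3Strain + 3Fatigue - 4  [with Strain=-2, Fatigue=6]  = 20

20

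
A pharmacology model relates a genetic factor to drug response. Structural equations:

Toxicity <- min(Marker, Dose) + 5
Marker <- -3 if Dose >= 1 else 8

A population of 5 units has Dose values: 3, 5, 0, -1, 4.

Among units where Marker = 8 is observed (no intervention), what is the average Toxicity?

Conditioning on Marker=8 selects the 2 unit(s) with Dose ∈ {0, -1}. Their Toxicity values: 5, 4. Mean = 4.5.

4.5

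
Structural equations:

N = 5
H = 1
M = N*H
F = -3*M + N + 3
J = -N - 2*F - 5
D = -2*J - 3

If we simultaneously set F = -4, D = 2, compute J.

Setting F = -4, D = 2 by intervention discards those variables' equations.
J = -N - 2*F - 5  [with N=5, F=-4]  = -2

-2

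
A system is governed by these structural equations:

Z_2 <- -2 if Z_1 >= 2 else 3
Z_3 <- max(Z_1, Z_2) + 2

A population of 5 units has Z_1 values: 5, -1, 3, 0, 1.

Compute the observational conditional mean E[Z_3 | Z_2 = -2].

Observing Z_2=-2 restricts to units where Z_2's equation naturally yields -2: Z_1 ∈ {5, 3}. In that subpopulation Z_3 = 7, 5, mean 6.

6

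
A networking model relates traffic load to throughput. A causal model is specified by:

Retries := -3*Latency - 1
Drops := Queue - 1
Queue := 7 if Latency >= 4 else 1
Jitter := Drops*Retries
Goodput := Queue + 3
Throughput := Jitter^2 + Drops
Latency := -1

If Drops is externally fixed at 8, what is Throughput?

The intervention breaks the incoming arrows to Drops: Drops := Queue - 1 no longer applies, and Drops = 8.
Retries = -3*Latency - 1  [with Latency=-1]  = 2
Jitter = Drops*Retries  [with Drops=8, Retries=2]  = 16
Throughput = Jitter^2 + Drops  [with Jitter=16, Drops=8]  = 264

264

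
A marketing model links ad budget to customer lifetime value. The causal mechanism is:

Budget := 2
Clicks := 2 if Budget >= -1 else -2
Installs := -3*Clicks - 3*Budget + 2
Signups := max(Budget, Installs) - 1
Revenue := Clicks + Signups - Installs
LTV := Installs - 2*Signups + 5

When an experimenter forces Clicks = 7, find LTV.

Under do(Clicks=7), the mechanism Clicks := 2 if Budget >= -1 else -2 is discarded; Clicks is fixed at 7.
Installs = -3*Clicks - 3*Budget + 2  [with Clicks=7, Budget=2]  = -25
Signups = max(Budget, Installs) - 1  [with Budget=2, Installs=-25]  = 1
LTV = Installs - 2*Signups + 5  [with Installs=-25, Signups=1]  = -22

-22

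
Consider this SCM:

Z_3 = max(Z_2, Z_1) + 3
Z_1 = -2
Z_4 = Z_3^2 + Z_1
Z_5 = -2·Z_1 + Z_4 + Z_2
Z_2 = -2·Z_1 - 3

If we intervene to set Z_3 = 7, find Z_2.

1

Under do(Z_3=7), the mechanism Z_3 = max(Z_2, Z_1) + 3 is discarded; Z_3 is fixed at 7.
Since Z_2 is not a descendant of the intervened variable, it is unaffected.
Z_2 = -2·Z_1 - 3  [with Z_1=-2]  = 1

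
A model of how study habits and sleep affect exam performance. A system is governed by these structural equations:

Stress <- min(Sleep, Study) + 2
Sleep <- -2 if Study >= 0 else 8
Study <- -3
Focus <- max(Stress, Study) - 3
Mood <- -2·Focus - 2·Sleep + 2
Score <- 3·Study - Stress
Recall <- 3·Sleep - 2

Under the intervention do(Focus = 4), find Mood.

Under do(Focus=4), the mechanism Focus <- max(Stress, Study) - 3 is discarded; Focus is fixed at 4.
Sleep = -2 if Study >= 0 else 8  [with Study=-3]  = 8
Mood = -2·Focus - 2·Sleep + 2  [with Focus=4, Sleep=8]  = -22

-22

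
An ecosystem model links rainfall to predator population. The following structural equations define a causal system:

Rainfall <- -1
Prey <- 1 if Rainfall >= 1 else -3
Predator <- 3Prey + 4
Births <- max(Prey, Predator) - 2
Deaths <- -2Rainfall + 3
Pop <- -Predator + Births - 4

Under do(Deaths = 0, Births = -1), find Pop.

Setting Deaths = 0, Births = -1 by intervention discards those variables' equations.
Prey = 1 if Rainfall >= 1 else -3  [with Rainfall=-1]  = -3
Predator = 3Prey + 4  [with Prey=-3]  = -5
Pop = -Predator + Births - 4  [with Predator=-5, Births=-1]  = 0

0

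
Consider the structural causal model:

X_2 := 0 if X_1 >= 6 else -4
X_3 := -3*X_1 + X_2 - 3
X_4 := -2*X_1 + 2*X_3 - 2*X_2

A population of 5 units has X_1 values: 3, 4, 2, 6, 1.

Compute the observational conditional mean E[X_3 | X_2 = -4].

E[X_3|X_2=-4] averages over only the 4 units with X_2=-4 (X_1 = 3, 4, 2, 1): X_3 = -16, -19, -13, -10, mean -14.5.

-14.5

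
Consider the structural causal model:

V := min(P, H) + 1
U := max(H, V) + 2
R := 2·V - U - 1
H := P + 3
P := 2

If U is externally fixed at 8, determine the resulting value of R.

Intervening sets U = 8 and removes its equation (U := max(H, V) + 2).
H = P + 3  [with P=2]  = 5
V = min(P, H) + 1  [with P=2, H=5]  = 3
R = 2·V - U - 1  [with V=3, U=8]  = -3

-3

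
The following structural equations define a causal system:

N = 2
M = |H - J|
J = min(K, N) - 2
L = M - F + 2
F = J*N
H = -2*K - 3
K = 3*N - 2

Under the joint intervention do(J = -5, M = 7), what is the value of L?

Under do(J = -5, M = 7), each intervened variable's structural equation is replaced by its fixed value.
F = J*N  [with J=-5, N=2]  = -10
L = M - F + 2  [with M=7, F=-10]  = 19

19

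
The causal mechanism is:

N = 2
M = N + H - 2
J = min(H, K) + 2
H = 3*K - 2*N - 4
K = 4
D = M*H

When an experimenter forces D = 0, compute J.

6

do(D=0) replaces the equation D = M*H with the constant D = 0.
No directed path runs from D to J, so J keeps its natural value.
H = 3*K - 2*N - 4  [with K=4, N=2]  = 4
J = min(H, K) + 2  [with H=4, K=4]  = 6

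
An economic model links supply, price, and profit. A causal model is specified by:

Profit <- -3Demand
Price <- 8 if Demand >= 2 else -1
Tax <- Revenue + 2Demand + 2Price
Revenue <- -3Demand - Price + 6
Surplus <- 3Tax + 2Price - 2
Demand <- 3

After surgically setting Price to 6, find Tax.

9

Under do(Price=6), the mechanism Price <- 8 if Demand >= 2 else -1 is discarded; Price is fixed at 6.
Revenue = -3Demand - Price + 6  [with Demand=3, Price=6]  = -9
Tax = Revenue + 2Demand + 2Price  [with Revenue=-9, Demand=3, Price=6]  = 9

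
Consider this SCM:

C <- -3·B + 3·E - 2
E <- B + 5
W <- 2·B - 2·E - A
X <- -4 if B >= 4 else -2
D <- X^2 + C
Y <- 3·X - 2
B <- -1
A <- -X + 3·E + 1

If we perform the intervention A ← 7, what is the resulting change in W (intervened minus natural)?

8

Intervening sets A = 7 and removes its equation (A <- -X + 3·E + 1).
E = B + 5  [with B=-1]  = 4
W = 2·B - 2·E - A  [with B=-1, E=4, A=7]  = -17
Without intervention: X = -4 if B >= 4 else -2  [with B=-1]  = -2; E = B + 5  [with B=-1]  = 4; A = -X + 3·E + 1  [with X=-2, E=4]  = 15; W = 2·B - 2·E - A  [with B=-1, E=4, A=15]  = -25.
Change = -17 − (-25) = 8.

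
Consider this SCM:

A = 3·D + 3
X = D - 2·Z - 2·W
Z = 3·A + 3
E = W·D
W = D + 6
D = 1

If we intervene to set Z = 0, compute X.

-13

The intervention breaks the incoming arrows to Z: Z = 3·A + 3 no longer applies, and Z = 0.
W = D + 6  [with D=1]  = 7
X = D - 2·Z - 2·W  [with D=1, Z=0, W=7]  = -13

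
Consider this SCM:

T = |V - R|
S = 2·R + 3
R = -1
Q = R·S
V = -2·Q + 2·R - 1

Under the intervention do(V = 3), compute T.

4

Intervening sets V = 3 and removes its equation (V = -2·Q + 2·R - 1).
T = |V - R|  [with V=3, R=-1]  = 4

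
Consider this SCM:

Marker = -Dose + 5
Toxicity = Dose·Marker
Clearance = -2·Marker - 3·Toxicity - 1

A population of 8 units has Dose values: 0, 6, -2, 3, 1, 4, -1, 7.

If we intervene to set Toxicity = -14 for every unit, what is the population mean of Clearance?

Every unit gets Toxicity=-14 under the intervention. Clearance values become 31, 43, 27, 37, 33, 39, 29, 45; E[Clearance|do(Toxicity=-14)] = 35.5.

35.5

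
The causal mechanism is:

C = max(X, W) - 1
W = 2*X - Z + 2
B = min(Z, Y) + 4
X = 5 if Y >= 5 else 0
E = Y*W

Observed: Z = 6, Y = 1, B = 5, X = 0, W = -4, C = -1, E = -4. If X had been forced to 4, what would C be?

3

Under do(X=4), the mechanism X = 5 if Y >= 5 else 0 is discarded; X is fixed at 4.
W = 2*X - Z + 2  [with X=4, Z=6]  = 4
C = max(X, W) - 1  [with X=4, W=4]  = 3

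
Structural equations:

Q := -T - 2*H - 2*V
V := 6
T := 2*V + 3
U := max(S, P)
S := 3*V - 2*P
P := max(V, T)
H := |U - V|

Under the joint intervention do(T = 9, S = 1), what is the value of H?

3

The joint intervention fixes T = 9, S = 1, removing each variable's own equation.
P = max(V, T)  [with V=6, T=9]  = 9
U = max(S, P)  [with S=1, P=9]  = 9
H = |U - V|  [with U=9, V=6]  = 3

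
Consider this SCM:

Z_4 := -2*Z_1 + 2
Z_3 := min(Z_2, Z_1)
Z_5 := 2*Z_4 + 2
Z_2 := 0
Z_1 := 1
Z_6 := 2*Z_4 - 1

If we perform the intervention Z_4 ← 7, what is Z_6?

13

Under do(Z_4=7), the mechanism Z_4 := -2*Z_1 + 2 is discarded; Z_4 is fixed at 7.
Z_6 = 2*Z_4 - 1  [with Z_4=7]  = 13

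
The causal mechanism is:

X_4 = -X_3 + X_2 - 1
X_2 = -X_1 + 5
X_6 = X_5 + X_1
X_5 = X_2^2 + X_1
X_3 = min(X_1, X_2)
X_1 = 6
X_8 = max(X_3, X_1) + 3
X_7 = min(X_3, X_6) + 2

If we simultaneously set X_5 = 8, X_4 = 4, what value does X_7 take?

Setting X_5 = 8, X_4 = 4 by intervention discards those variables' equations.
X_2 = -X_1 + 5  [with X_1=6]  = -1
X_3 = min(X_1, X_2)  [with X_1=6, X_2=-1]  = -1
X_6 = X_5 + X_1  [with X_5=8, X_1=6]  = 14
X_7 = min(X_3, X_6) + 2  [with X_3=-1, X_6=14]  = 1

1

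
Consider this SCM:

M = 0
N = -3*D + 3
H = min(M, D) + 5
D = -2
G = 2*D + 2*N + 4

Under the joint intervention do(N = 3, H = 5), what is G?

6

The joint intervention fixes N = 3, H = 5, removing each variable's own equation.
G = 2*D + 2*N + 4  [with D=-2, N=3]  = 6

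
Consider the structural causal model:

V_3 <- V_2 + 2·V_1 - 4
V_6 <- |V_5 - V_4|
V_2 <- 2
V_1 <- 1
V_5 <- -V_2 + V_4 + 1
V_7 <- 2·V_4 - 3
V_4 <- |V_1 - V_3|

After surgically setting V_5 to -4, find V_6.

The intervention breaks the incoming arrows to V_5: V_5 <- -V_2 + V_4 + 1 no longer applies, and V_5 = -4.
V_3 = V_2 + 2·V_1 - 4  [with V_2=2, V_1=1]  = 0
V_4 = |V_1 - V_3|  [with V_1=1, V_3=0]  = 1
V_6 = |V_5 - V_4|  [with V_5=-4, V_4=1]  = 5

5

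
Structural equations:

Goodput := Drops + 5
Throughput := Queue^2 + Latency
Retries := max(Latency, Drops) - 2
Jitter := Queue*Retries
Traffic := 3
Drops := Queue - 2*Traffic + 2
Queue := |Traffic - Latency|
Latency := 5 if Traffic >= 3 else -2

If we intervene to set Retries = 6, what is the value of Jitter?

The intervention breaks the incoming arrows to Retries: Retries := max(Latency, Drops) - 2 no longer applies, and Retries = 6.
Latency = 5 if Traffic >= 3 else -2  [with Traffic=3]  = 5
Queue = |Traffic - Latency|  [with Traffic=3, Latency=5]  = 2
Jitter = Queue*Retries  [with Queue=2, Retries=6]  = 12

12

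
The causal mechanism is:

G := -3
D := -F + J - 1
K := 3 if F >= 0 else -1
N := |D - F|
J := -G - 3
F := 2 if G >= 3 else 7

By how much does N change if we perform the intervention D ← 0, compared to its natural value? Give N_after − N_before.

-8

Under do(D=0), the mechanism D := -F + J - 1 is discarded; D is fixed at 0.
F = 2 if G >= 3 else 7  [with G=-3]  = 7
N = |D - F|  [with D=0, F=7]  = 7
Without intervention: J = -G - 3  [with G=-3]  = 0; F = 2 if G >= 3 else 7  [with G=-3]  = 7; D = -F + J - 1  [with F=7, J=0]  = -8; N = |D - F|  [with D=-8, F=7]  = 15.
Change = 7 − 15 = -8.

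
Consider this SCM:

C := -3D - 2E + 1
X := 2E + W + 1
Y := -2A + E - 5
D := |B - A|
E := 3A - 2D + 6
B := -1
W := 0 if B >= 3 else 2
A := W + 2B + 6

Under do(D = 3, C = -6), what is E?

18

Setting D = 3, C = -6 by intervention discards those variables' equations.
W = 0 if B >= 3 else 2  [with B=-1]  = 2
A = W + 2B + 6  [with W=2, B=-1]  = 6
E = 3A - 2D + 6  [with A=6, D=3]  = 18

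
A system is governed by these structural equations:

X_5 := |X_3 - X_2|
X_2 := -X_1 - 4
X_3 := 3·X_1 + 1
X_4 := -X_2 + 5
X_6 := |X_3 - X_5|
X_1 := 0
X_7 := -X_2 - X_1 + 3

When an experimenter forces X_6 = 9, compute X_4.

do(X_6=9) replaces the equation X_6 := |X_3 - X_5| with the constant X_6 = 9.
No directed path runs from X_6 to X_4, so X_4 keeps its natural value.
X_2 = -X_1 - 4  [with X_1=0]  = -4
X_4 = -X_2 + 5  [with X_2=-4]  = 9

9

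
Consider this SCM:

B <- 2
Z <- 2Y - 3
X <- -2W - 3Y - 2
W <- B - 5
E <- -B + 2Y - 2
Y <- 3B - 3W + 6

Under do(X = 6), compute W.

Under do(X=6), the mechanism X <- -2W - 3Y - 2 is discarded; X is fixed at 6.
No directed path runs from X to W, so W keeps its natural value.
W = B - 5  [with B=2]  = -3

-3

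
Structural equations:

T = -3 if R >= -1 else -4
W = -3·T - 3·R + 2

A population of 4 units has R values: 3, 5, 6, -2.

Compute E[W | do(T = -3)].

do(T=-3) breaks T's dependence on R. With T=-3 fixed, W across the units is 2, -4, -7, 17, mean 2.

2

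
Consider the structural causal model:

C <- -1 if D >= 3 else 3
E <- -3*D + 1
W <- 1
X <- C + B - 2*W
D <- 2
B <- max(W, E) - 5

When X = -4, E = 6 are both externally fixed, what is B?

1

Under do(X = -4, E = 6), each intervened variable's structural equation is replaced by its fixed value.
B = max(W, E) - 5  [with W=1, E=6]  = 1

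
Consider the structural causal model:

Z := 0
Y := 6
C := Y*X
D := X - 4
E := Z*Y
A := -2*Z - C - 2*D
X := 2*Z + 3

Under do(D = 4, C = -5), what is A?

-3

Setting D = 4, C = -5 by intervention discards those variables' equations.
A = -2*Z - C - 2*D  [with Z=0, C=-5, D=4]  = -3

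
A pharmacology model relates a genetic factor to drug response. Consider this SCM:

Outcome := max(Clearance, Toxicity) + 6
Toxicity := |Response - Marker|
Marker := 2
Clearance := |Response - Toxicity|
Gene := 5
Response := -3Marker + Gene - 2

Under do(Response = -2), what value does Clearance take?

6

do(Response=-2) replaces the equation Response := -3Marker + Gene - 2 with the constant Response = -2.
Toxicity = |Response - Marker|  [with Response=-2, Marker=2]  = 4
Clearance = |Response - Toxicity|  [with Response=-2, Toxicity=4]  = 6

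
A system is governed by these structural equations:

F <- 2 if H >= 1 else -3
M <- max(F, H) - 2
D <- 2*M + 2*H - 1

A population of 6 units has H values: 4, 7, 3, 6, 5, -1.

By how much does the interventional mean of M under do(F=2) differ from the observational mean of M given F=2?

Every unit gets F=2 under the intervention. M values become 2, 5, 1, 4, 3, 0; E[M|do(F=2)] = 2.5.
E[M|F=2] averages over only the 5 units with F=2 (H = 4, 7, 3, 6, 5): M = 2, 5, 1, 4, 3, mean 3.
Difference = 2.5 − 3 = -0.5.

-0.5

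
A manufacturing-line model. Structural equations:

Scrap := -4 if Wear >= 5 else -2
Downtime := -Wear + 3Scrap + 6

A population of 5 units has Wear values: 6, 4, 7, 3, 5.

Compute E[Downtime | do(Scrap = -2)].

The intervention sets Scrap=-2 in all 5 units regardless of Wear. Recomputing Downtime per unit gives -6, -4, -7, -3, -5; average -5.

-5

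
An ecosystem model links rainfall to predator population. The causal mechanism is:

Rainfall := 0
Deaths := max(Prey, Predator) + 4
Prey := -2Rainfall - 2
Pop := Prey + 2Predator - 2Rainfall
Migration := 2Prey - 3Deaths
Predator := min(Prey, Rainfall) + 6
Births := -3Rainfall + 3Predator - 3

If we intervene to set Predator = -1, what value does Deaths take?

do(Predator=-1) replaces the equation Predator := min(Prey, Rainfall) + 6 with the constant Predator = -1.
Prey = -2Rainfall - 2  [with Rainfall=0]  = -2
Deaths = max(Prey, Predator) + 4  [with Prey=-2, Predator=-1]  = 3

3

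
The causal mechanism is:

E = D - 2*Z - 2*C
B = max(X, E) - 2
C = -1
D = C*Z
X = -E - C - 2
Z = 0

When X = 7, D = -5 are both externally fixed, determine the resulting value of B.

5

The joint intervention fixes X = 7, D = -5, removing each variable's own equation.
E = D - 2*Z - 2*C  [with D=-5, Z=0, C=-1]  = -3
B = max(X, E) - 2  [with X=7, E=-3]  = 5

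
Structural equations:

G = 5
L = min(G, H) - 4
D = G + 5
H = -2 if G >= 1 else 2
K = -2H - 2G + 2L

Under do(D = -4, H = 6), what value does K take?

The joint intervention fixes D = -4, H = 6, removing each variable's own equation.
L = min(G, H) - 4  [with G=5, H=6]  = 1
K = -2H - 2G + 2L  [with H=6, G=5, L=1]  = -20

-20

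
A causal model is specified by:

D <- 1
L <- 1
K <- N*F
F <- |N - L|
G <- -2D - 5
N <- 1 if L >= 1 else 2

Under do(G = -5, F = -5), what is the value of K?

Setting G = -5, F = -5 by intervention discards those variables' equations.
N = 1 if L >= 1 else 2  [with L=1]  = 1
K = N*F  [with N=1, F=-5]  = -5

-5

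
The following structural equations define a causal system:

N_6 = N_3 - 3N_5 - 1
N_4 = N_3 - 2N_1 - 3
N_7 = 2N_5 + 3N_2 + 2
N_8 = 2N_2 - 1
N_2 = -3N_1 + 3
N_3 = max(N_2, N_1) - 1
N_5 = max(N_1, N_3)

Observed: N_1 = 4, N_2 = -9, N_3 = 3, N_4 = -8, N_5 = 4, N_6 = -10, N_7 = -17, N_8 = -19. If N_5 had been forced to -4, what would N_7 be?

-33

Under do(N_5=-4), the mechanism N_5 = max(N_1, N_3) is discarded; N_5 is fixed at -4.
N_2 = -3N_1 + 3  [with N_1=4]  = -9
N_7 = 2N_5 + 3N_2 + 2  [with N_5=-4, N_2=-9]  = -33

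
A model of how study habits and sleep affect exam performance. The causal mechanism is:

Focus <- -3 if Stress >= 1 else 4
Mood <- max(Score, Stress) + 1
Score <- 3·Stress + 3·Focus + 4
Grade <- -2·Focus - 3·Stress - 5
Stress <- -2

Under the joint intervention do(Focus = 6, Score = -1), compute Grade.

-11

Under do(Focus = 6, Score = -1), each intervened variable's structural equation is replaced by its fixed value.
Grade = -2·Focus - 3·Stress - 5  [with Focus=6, Stress=-2]  = -11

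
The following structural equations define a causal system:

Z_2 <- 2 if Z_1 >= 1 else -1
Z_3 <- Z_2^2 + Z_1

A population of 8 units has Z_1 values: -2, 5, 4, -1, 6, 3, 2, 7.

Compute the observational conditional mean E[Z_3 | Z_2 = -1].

E[Z_3|Z_2=-1] averages over only the 2 units with Z_2=-1 (Z_1 = -2, -1): Z_3 = -1, 0, mean -0.5.

-0.5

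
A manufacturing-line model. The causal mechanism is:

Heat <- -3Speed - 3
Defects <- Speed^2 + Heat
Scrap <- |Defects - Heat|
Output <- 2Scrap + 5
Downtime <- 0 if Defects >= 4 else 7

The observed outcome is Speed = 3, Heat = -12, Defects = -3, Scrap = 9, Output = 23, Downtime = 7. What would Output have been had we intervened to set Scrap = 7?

Intervening sets Scrap = 7 and removes its equation (Scrap <- |Defects - Heat|).
Output = 2Scrap + 5  [with Scrap=7]  = 19

19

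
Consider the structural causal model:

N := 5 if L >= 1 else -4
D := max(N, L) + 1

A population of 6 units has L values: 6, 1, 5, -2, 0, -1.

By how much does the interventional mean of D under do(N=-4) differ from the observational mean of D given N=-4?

2.5

The intervention sets N=-4 in all 6 units regardless of L. Recomputing D per unit gives 7, 2, 6, -1, 1, 0; average 2.5.
Observing N=-4 restricts to units where N's equation naturally yields -4: L ∈ {-2, 0, -1}. In that subpopulation D = -1, 1, 0, mean 0.
Difference = 2.5 − 0 = 2.5.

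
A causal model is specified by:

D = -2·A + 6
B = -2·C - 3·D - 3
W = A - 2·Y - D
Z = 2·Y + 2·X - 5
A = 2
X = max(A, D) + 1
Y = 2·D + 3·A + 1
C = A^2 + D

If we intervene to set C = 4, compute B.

-17

The intervention breaks the incoming arrows to C: C = A^2 + D no longer applies, and C = 4.
D = -2·A + 6  [with A=2]  = 2
B = -2·C - 3·D - 3  [with C=4, D=2]  = -17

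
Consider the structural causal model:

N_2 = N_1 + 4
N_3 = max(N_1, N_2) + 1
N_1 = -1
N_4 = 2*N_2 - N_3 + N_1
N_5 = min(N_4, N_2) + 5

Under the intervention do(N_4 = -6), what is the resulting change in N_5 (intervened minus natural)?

Intervening sets N_4 = -6 and removes its equation (N_4 = 2*N_2 - N_3 + N_1).
N_2 = N_1 + 4  [with N_1=-1]  = 3
N_5 = min(N_4, N_2) + 5  [with N_4=-6, N_2=3]  = -1
Without intervention: N_2 = N_1 + 4  [with N_1=-1]  = 3; N_3 = max(N_1, N_2) + 1  [with N_1=-1, N_2=3]  = 4; N_4 = 2*N_2 - N_3 + N_1  [with N_2=3, N_3=4, N_1=-1]  = 1; N_5 = min(N_4, N_2) + 5  [with N_4=1, N_2=3]  = 6.
Change = -1 − 6 = -7.

-7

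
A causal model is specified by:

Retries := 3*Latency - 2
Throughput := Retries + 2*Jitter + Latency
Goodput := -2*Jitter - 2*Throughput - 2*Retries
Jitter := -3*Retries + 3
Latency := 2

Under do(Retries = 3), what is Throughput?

Under do(Retries=3), the mechanism Retries := 3*Latency - 2 is discarded; Retries is fixed at 3.
Jitter = -3*Retries + 3  [with Retries=3]  = -6
Throughput = Retries + 2*Jitter + Latency  [with Retries=3, Jitter=-6, Latency=2]  = -7

-7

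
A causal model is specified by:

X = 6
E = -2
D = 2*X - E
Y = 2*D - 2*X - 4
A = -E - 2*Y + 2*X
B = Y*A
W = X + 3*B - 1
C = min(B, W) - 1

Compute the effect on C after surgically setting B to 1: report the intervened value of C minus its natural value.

356

Intervening sets B = 1 and removes its equation (B = Y*A).
W = X + 3*B - 1  [with X=6, B=1]  = 8
C = min(B, W) - 1  [with B=1, W=8]  = 0
Without intervention: D = 2*X - E  [with X=6, E=-2]  = 14; Y = 2*D - 2*X - 4  [with D=14, X=6]  = 12; A = -E - 2*Y + 2*X  [with E=-2, Y=12, X=6]  = -10; B = Y*A  [with Y=12, A=-10]  = -120; W = X + 3*B - 1  [with X=6, B=-120]  = -355; C = min(B, W) - 1  [with B=-120, W=-355]  = -356.
Change = 0 − (-356) = 356.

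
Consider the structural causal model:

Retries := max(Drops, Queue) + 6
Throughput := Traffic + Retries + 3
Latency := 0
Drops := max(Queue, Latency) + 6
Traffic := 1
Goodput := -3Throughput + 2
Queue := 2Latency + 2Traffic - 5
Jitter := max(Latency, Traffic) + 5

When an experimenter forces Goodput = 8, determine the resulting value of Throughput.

16

Intervening sets Goodput = 8 and removes its equation (Goodput := -3Throughput + 2).
Since Throughput is not a descendant of the intervened variable, it is unaffected.
Queue = 2Latency + 2Traffic - 5  [with Latency=0, Traffic=1]  = -3
Drops = max(Queue, Latency) + 6  [with Queue=-3, Latency=0]  = 6
Retries = max(Drops, Queue) + 6  [with Drops=6, Queue=-3]  = 12
Throughput = Traffic + Retries + 3  [with Traffic=1, Retries=12]  = 16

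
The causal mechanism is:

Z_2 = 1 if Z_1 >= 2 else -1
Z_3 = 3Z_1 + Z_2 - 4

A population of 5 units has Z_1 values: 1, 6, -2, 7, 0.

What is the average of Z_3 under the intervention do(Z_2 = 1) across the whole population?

4.2

Every unit gets Z_2=1 under the intervention. Z_3 values become 0, 15, -9, 18, -3; E[Z_3|do(Z_2=1)] = 4.2.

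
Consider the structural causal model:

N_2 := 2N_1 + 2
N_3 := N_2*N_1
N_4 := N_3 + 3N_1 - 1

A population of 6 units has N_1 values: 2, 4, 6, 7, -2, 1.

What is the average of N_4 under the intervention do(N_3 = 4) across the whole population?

12

Every unit gets N_3=4 under the intervention. N_4 values become 9, 15, 21, 24, -3, 6; E[N_4|do(N_3=4)] = 12.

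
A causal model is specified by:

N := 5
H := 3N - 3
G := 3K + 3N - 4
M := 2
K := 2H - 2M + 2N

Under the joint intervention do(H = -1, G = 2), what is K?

4

The joint intervention fixes H = -1, G = 2, removing each variable's own equation.
K = 2H - 2M + 2N  [with H=-1, M=2, N=5]  = 4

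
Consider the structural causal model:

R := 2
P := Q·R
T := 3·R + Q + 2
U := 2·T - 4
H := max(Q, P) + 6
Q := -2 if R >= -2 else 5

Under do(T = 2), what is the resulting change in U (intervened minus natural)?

Under do(T=2), the mechanism T := 3·R + Q + 2 is discarded; T is fixed at 2.
U = 2·T - 4  [with T=2]  = 0
Without intervention: Q = -2 if R >= -2 else 5  [with R=2]  = -2; T = 3·R + Q + 2  [with R=2, Q=-2]  = 6; U = 2·T - 4  [with T=6]  = 8.
Change = 0 − 8 = -8.

-8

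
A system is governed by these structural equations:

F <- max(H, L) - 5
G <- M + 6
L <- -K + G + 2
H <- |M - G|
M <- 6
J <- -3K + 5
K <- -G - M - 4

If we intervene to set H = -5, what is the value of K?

-22

do(H=-5) replaces the equation H <- |M - G| with the constant H = -5.
K is not downstream of the intervention, so its value is determined by the original equations.
G = M + 6  [with M=6]  = 12
K = -G - M - 4  [with G=12, M=6]  = -22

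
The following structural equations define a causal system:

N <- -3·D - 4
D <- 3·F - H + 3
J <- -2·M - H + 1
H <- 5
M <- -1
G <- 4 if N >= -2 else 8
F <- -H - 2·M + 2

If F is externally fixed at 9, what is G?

The intervention breaks the incoming arrows to F: F <- -H - 2·M + 2 no longer applies, and F = 9.
D = 3·F - H + 3  [with F=9, H=5]  = 25
N = -3·D - 4  [with D=25]  = -79
G = 4 if N >= -2 else 8  [with N=-79]  = 8

8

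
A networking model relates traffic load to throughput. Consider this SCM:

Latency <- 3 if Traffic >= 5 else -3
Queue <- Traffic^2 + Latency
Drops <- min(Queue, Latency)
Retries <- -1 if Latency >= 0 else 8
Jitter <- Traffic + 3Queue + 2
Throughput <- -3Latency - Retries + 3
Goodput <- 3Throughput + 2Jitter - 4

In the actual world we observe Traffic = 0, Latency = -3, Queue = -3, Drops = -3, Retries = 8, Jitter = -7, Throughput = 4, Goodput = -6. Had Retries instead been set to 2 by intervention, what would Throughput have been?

10

Under do(Retries=2), the mechanism Retries <- -1 if Latency >= 0 else 8 is discarded; Retries is fixed at 2.
Latency = 3 if Traffic >= 5 else -3  [with Traffic=0]  = -3
Throughput = -3Latency - Retries + 3  [with Latency=-3, Retries=2]  = 10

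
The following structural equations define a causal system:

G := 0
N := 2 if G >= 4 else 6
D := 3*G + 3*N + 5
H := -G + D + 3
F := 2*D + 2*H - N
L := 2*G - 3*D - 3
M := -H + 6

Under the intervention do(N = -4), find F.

do(N=-4) replaces the equation N := 2 if G >= 4 else 6 with the constant N = -4.
D = 3*G + 3*N + 5  [with G=0, N=-4]  = -7
H = -G + D + 3  [with G=0, D=-7]  = -4
F = 2*D + 2*H - N  [with D=-7, H=-4, N=-4]  = -18

-18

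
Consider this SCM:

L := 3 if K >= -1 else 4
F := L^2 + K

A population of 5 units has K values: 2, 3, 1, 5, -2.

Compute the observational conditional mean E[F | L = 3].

11.75

E[F|L=3] averages over only the 4 units with L=3 (K = 2, 3, 1, 5): F = 11, 12, 10, 14, mean 11.75.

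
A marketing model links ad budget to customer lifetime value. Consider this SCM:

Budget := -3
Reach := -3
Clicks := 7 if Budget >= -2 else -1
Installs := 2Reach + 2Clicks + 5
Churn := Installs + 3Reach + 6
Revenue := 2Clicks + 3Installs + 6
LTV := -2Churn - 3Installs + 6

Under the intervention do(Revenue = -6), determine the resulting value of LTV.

27

Intervening sets Revenue = -6 and removes its equation (Revenue := 2Clicks + 3Installs + 6).
No directed path runs from Revenue to LTV, so LTV keeps its natural value.
Clicks = 7 if Budget >= -2 else -1  [with Budget=-3]  = -1
Installs = 2Reach + 2Clicks + 5  [with Reach=-3, Clicks=-1]  = -3
Churn = Installs + 3Reach + 6  [with Installs=-3, Reach=-3]  = -6
LTV = -2Churn - 3Installs + 6  [with Churn=-6, Installs=-3]  = 27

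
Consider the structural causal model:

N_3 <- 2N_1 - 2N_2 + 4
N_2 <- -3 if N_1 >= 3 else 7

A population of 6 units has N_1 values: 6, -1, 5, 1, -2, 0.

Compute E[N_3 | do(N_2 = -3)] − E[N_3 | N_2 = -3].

-8

Every unit gets N_2=-3 under the intervention. N_3 values become 22, 8, 20, 12, 6, 10; E[N_3|do(N_2=-3)] = 13.
Observing N_2=-3 restricts to units where N_2's equation naturally yields -3: N_1 ∈ {6, 5}. In that subpopulation N_3 = 22, 20, mean 21.
Difference = 13 − 21 = -8.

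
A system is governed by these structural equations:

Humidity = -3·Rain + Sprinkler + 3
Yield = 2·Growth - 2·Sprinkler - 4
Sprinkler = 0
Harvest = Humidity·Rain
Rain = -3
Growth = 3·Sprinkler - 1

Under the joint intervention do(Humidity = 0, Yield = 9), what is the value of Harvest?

0

The joint intervention fixes Humidity = 0, Yield = 9, removing each variable's own equation.
Harvest = Humidity·Rain  [with Humidity=0, Rain=-3]  = 0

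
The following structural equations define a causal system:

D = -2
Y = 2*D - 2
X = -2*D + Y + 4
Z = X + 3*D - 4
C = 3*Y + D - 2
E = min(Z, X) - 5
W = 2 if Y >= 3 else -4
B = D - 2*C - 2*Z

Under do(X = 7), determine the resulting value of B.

48

The intervention breaks the incoming arrows to X: X = -2*D + Y + 4 no longer applies, and X = 7.
Y = 2*D - 2  [with D=-2]  = -6
Z = X + 3*D - 4  [with X=7, D=-2]  = -3
C = 3*Y + D - 2  [with Y=-6, D=-2]  = -22
B = D - 2*C - 2*Z  [with D=-2, C=-22, Z=-3]  = 48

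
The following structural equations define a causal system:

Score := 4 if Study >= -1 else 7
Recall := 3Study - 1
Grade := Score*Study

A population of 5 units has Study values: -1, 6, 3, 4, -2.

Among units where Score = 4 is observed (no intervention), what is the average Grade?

Conditioning on Score=4 selects the 4 unit(s) with Study ∈ {-1, 6, 3, 4}. Their Grade values: -4, 24, 12, 16. Mean = 12.

12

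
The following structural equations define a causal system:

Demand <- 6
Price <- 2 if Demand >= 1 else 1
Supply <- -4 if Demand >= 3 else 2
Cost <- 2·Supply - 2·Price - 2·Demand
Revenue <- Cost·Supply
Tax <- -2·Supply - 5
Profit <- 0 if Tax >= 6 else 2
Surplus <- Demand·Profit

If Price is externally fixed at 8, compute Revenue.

144

do(Price=8) replaces the equation Price <- 2 if Demand >= 1 else 1 with the constant Price = 8.
Supply = -4 if Demand >= 3 else 2  [with Demand=6]  = -4
Cost = 2·Supply - 2·Price - 2·Demand  [with Supply=-4, Price=8, Demand=6]  = -36
Revenue = Cost·Supply  [with Cost=-36, Supply=-4]  = 144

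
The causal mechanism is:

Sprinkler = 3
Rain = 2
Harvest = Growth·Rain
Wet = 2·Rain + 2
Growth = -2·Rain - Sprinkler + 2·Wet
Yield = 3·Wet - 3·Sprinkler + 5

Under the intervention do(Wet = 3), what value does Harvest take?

The intervention breaks the incoming arrows to Wet: Wet = 2·Rain + 2 no longer applies, and Wet = 3.
Growth = -2·Rain - Sprinkler + 2·Wet  [with Rain=2, Sprinkler=3, Wet=3]  = -1
Harvest = Growth·Rain  [with Growth=-1, Rain=2]  = -2

-2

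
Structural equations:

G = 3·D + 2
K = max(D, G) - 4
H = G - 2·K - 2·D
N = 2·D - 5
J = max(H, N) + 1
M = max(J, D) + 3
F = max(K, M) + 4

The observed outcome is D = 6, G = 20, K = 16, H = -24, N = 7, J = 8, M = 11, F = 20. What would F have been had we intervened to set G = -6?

15

do(G=-6) replaces the equation G = 3·D + 2 with the constant G = -6.
K = max(D, G) - 4  [with D=6, G=-6]  = 2
H = G - 2·K - 2·D  [with G=-6, K=2, D=6]  = -22
N = 2·D - 5  [with D=6]  = 7
J = max(H, N) + 1  [with H=-22, N=7]  = 8
M = max(J, D) + 3  [with J=8, D=6]  = 11
F = max(K, M) + 4  [with K=2, M=11]  = 15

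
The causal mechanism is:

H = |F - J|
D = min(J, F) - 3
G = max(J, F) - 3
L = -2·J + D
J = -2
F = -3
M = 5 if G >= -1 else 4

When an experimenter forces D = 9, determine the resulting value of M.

The intervention breaks the incoming arrows to D: D = min(J, F) - 3 no longer applies, and D = 9.
Since M is not a descendant of the intervened variable, it is unaffected.
G = max(J, F) - 3  [with J=-2, F=-3]  = -5
M = 5 if G >= -1 else 4  [with G=-5]  = 4

4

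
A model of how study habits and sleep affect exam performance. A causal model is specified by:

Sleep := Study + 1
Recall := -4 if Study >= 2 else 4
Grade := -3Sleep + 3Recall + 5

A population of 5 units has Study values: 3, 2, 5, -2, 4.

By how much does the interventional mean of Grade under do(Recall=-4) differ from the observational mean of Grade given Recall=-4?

Under do(Recall=-4), Recall's equation is replaced by Recall=-4 for every unit. Per-unit Grade: -19, -16, -25, -4, -22. Mean = -17.2.
E[Grade|Recall=-4] averages over only the 4 units with Recall=-4 (Study = 3, 2, 5, 4): Grade = -19, -16, -25, -22, mean -20.5.
Difference = -17.2 − (-20.5) = 3.3.

3.3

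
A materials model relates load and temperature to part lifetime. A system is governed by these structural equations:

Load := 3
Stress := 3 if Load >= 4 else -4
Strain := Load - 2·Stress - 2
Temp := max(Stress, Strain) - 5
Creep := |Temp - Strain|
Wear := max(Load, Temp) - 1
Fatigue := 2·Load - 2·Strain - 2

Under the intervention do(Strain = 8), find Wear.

The intervention breaks the incoming arrows to Strain: Strain := Load - 2·Stress - 2 no longer applies, and Strain = 8.
Stress = 3 if Load >= 4 else -4  [with Load=3]  = -4
Temp = max(Stress, Strain) - 5  [with Stress=-4, Strain=8]  = 3
Wear = max(Load, Temp) - 1  [with Load=3, Temp=3]  = 2

2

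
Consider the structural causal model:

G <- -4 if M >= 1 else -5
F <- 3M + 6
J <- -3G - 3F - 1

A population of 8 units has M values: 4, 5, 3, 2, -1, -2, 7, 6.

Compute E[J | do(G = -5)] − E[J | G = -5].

Under do(G=-5), G's equation is replaced by G=-5 for every unit. Per-unit J: -40, -49, -31, -22, 5, 14, -67, -58. Mean = -31.
E[J|G=-5] averages over only the 2 units with G=-5 (M = -1, -2): J = 5, 14, mean 9.5.
Difference = -31 − 9.5 = -40.5.

-40.5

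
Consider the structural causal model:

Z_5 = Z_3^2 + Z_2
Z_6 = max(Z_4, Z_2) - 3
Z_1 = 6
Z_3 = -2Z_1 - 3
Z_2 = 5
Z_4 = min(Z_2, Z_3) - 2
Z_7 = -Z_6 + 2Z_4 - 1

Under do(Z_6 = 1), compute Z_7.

-36

Intervening sets Z_6 = 1 and removes its equation (Z_6 = max(Z_4, Z_2) - 3).
Z_3 = -2Z_1 - 3  [with Z_1=6]  = -15
Z_4 = min(Z_2, Z_3) - 2  [with Z_2=5, Z_3=-15]  = -17
Z_7 = -Z_6 + 2Z_4 - 1  [with Z_6=1, Z_4=-17]  = -36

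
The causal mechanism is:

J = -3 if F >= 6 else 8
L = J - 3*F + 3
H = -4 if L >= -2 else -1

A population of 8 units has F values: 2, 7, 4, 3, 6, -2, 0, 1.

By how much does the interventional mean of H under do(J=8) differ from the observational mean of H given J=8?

The intervention sets J=8 in all 8 units regardless of F. Recomputing H per unit gives -4, -1, -4, -4, -1, -4, -4, -4; average -3.25.
Observing J=8 restricts to units where J's equation naturally yields 8: F ∈ {2, 4, 3, -2, 0, 1}. In that subpopulation H = -4, -4, -4, -4, -4, -4, mean -4.
Difference = -3.25 − (-4) = 0.75.

0.75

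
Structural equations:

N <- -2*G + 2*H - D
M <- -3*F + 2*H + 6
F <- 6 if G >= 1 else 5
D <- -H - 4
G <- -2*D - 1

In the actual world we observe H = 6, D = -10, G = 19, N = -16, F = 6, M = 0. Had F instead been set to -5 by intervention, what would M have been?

The intervention breaks the incoming arrows to F: F <- 6 if G >= 1 else 5 no longer applies, and F = -5.
M = -3*F + 2*H + 6  [with F=-5, H=6]  = 33

33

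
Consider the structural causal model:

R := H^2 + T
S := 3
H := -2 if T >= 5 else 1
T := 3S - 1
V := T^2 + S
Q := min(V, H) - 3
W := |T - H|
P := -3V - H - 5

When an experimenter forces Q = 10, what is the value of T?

8

Under do(Q=10), the mechanism Q := min(V, H) - 3 is discarded; Q is fixed at 10.
No directed path runs from Q to T, so T keeps its natural value.
T = 3S - 1  [with S=3]  = 8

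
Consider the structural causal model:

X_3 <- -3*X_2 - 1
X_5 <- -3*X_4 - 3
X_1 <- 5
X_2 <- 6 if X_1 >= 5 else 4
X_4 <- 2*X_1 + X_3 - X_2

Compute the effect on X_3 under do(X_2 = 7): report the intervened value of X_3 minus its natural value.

-3

The intervention breaks the incoming arrows to X_2: X_2 <- 6 if X_1 >= 5 else 4 no longer applies, and X_2 = 7.
X_3 = -3*X_2 - 1  [with X_2=7]  = -22
Without intervention: X_2 = 6 if X_1 >= 5 else 4  [with X_1=5]  = 6; X_3 = -3*X_2 - 1  [with X_2=6]  = -19.
Change = -22 − (-19) = -3.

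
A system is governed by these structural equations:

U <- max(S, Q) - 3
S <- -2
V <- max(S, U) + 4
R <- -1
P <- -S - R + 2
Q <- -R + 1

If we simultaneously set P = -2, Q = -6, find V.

2

The joint intervention fixes P = -2, Q = -6, removing each variable's own equation.
U = max(S, Q) - 3  [with S=-2, Q=-6]  = -5
V = max(S, U) + 4  [with S=-2, U=-5]  = 2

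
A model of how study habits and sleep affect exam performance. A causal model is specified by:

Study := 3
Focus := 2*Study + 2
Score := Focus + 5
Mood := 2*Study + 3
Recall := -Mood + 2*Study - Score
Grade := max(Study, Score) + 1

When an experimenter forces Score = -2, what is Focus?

8

Under do(Score=-2), the mechanism Score := Focus + 5 is discarded; Score is fixed at -2.
Since Focus is not a descendant of the intervened variable, it is unaffected.
Focus = 2*Study + 2  [with Study=3]  = 8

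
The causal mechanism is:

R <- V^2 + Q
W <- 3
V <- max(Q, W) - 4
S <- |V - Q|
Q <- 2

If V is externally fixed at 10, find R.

The intervention breaks the incoming arrows to V: V <- max(Q, W) - 4 no longer applies, and V = 10.
R = V^2 + Q  [with V=10, Q=2]  = 102

102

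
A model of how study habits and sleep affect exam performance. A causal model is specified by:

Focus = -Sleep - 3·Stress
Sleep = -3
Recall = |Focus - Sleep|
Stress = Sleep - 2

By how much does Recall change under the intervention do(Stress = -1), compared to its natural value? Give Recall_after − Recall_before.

-12

Under do(Stress=-1), the mechanism Stress = Sleep - 2 is discarded; Stress is fixed at -1.
Focus = -Sleep - 3·Stress  [with Sleep=-3, Stress=-1]  = 6
Recall = |Focus - Sleep|  [with Focus=6, Sleep=-3]  = 9
Without intervention: Stress = Sleep - 2  [with Sleep=-3]  = -5; Focus = -Sleep - 3·Stress  [with Sleep=-3, Stress=-5]  = 18; Recall = |Focus - Sleep|  [with Focus=18, Sleep=-3]  = 21.
Change = 9 − 21 = -12.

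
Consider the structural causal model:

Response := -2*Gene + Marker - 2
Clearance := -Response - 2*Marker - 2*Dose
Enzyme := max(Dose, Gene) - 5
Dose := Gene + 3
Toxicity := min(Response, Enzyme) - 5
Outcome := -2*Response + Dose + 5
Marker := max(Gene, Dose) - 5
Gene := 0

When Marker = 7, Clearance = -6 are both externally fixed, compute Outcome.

-2

Setting Marker = 7, Clearance = -6 by intervention discards those variables' equations.
Dose = Gene + 3  [with Gene=0]  = 3
Response = -2*Gene + Marker - 2  [with Gene=0, Marker=7]  = 5
Outcome = -2*Response + Dose + 5  [with Response=5, Dose=3]  = -2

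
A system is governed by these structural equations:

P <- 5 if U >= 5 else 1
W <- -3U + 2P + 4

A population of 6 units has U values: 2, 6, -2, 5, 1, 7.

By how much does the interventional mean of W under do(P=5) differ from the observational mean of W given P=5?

8.5

Every unit gets P=5 under the intervention. W values become 8, -4, 20, -1, 11, -7; E[W|do(P=5)] = 4.5.
Conditioning on P=5 selects the 3 unit(s) with U ∈ {6, 5, 7}. Their W values: -4, -1, -7. Mean = -4.
Difference = 4.5 − (-4) = 8.5.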